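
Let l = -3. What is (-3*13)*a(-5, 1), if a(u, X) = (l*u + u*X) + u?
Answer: -195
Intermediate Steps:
a(u, X) = -2*u + X*u (a(u, X) = (-3*u + u*X) + u = (-3*u + X*u) + u = -2*u + X*u)
(-3*13)*a(-5, 1) = (-3*13)*(-5*(-2 + 1)) = -(-195)*(-1) = -39*5 = -195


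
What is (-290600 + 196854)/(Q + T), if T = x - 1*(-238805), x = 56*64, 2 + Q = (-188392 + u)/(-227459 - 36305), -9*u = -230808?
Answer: -18545114958/47949845561 ≈ -0.38676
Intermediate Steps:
u = 76936/3 (u = -⅑*(-230808) = 76936/3 ≈ 25645.)
Q = -273586/197823 (Q = -2 + (-188392 + 76936/3)/(-227459 - 36305) = -2 - 488240/3/(-263764) = -2 - 488240/3*(-1/263764) = -2 + 122060/197823 = -273586/197823 ≈ -1.3830)
x = 3584
T = 242389 (T = 3584 - 1*(-238805) = 3584 + 238805 = 242389)
(-290600 + 196854)/(Q + T) = (-290600 + 196854)/(-273586/197823 + 242389) = -93746/47949845561/197823 = -93746*197823/47949845561 = -18545114958/47949845561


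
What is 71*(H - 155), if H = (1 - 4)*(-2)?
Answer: -10579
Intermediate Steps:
H = 6 (H = -3*(-2) = 6)
71*(H - 155) = 71*(6 - 155) = 71*(-149) = -10579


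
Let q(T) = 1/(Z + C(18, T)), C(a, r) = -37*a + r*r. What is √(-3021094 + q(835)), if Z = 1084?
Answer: I*√1470383837551743563/697643 ≈ 1738.1*I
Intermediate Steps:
C(a, r) = r² - 37*a (C(a, r) = -37*a + r² = r² - 37*a)
q(T) = 1/(418 + T²) (q(T) = 1/(1084 + (T² - 37*18)) = 1/(1084 + (T² - 666)) = 1/(1084 + (-666 + T²)) = 1/(418 + T²))
√(-3021094 + q(835)) = √(-3021094 + 1/(418 + 835²)) = √(-3021094 + 1/(418 + 697225)) = √(-3021094 + 1/697643) = √(-2107645081441/697643) = I*√1470383837551743563/697643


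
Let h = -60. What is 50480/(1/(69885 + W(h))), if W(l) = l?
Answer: 3524766000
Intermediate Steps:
50480/(1/(69885 + W(h))) = 50480/(1/(69885 - 60)) = 50480/(1/69825) = 50480*69825 = 3524766000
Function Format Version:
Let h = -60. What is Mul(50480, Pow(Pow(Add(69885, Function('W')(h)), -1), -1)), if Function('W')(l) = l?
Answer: 3524766000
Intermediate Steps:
Mul(50480, Pow(Pow(Add(69885, Function('W')(h)), -1), -1)) = Mul(50480, Pow(Pow(Add(69885, -60), -1), -1)) = Mul(50480, Pow(Pow(69825, -1), -1)) = Mul(50480, Pow(Rational(1, 69825), -1)) = Mul(50480, 69825) = 3524766000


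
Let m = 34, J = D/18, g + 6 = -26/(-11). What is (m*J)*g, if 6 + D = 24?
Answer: -1360/11 ≈ -123.64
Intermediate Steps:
D = 18 (D = -6 + 24 = 18)
g = -40/11 (g = -6 - 26/(-11) = -6 - 26*(-1/11) = -6 + 26/11 = -40/11 ≈ -3.6364)
J = 1 (J = 18/18 = 18*(1/18) = 1)
(m*J)*g = (34*1)*(-40/11) = 34*(-40/11) = -1360/11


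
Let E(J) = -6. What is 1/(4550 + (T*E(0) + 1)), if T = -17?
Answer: 1/4653 ≈ 0.00021492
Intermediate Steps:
1/(4550 + (T*E(0) + 1)) = 1/(4550 + (-17*(-6) + 1)) = 1/(4550 + (102 + 1)) = 1/(4550 + 103) = 1/4653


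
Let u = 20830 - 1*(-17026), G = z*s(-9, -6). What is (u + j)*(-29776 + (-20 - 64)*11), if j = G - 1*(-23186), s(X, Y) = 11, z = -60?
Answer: -1853727400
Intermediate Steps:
G = -660 (G = -60*11 = -660)
u = 37856 (u = 20830 + 17026 = 37856)
j = 22526 (j = -660 - 1*(-23186) = -660 + 23186 = 22526)
(u + j)*(-29776 + (-20 - 64)*11) = (37856 + 22526)*(-29776 + (-20 - 64)*11) = 60382*(-29776 - 84*11) = 60382*(-29776 - 924) = 60382*(-30700) = -1853727400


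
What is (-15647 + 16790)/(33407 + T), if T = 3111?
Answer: 1143/36518 ≈ 0.031300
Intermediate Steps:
(-15647 + 16790)/(33407 + T) = (-15647 + 16790)/(33407 + 3111) = 1143/36518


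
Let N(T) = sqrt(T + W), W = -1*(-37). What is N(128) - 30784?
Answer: -30784 + sqrt(165) ≈ -30771.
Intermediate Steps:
W = 37
N(T) = sqrt(37 + T) (N(T) = sqrt(T + 37) = sqrt(37 + T))
N(128) - 30784 = sqrt(37 + 128) - 30784 = sqrt(165) - 30784 = -30784 + sqrt(165)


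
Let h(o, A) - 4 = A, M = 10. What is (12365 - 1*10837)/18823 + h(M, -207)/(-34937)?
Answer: 1167445/13420799 ≈ 0.086988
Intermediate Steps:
h(o, A) = 4 + A
(12365 - 1*10837)/18823 + h(M, -207)/(-34937) = (12365 - 1*10837)/18823 + (4 - 207)/(-34937) = (12365 - 10837)*(1/18823) - 203*(-1/34937) = 1528*(1/18823) + 29/4991 = 1528/18823 + 29/4991 = 1167445/13420799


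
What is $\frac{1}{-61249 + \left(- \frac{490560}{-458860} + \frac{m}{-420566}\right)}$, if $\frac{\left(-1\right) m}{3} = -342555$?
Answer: $- \frac{9649045738}{591007664482009} \approx -1.6326 \cdot 10^{-5}$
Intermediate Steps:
$m = 1027665$ ($m = \left(-3\right) \left(-342555\right) = 1027665$)
$\frac{1}{-61249 + \left(- \frac{490560}{-458860} + \frac{m}{-420566}\right)} = \frac{1}{-61249 + \left(- \frac{490560}{-458860} + \frac{1027665}{-420566}\right)} = \frac{1}{-61249 + \left(\left(-490560\right) \left(- \frac{1}{458860}\right) + 1027665 \left(- \frac{1}{420566}\right)\right)} = \frac{1}{-61249 + \left(\frac{24528}{22943} - \frac{1027665}{420566}\right)} = \frac{1}{-61249 - \frac{13262075247}{9649045738}} = \frac{1}{- \frac{591007664482009}{9649045738}} = - \frac{9649045738}{591007664482009}$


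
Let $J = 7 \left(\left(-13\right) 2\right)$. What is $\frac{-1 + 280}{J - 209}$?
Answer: $- \frac{279}{391} \approx -0.71356$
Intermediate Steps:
$J = -182$ ($J = 7 \left(-26\right) = -182$)
$\frac{-1 + 280}{J - 209} = \frac{-1 + 280}{-182 - 209} = \frac{279}{-391} = 279 \left(- \frac{1}{391}\right) = - \frac{279}{391}$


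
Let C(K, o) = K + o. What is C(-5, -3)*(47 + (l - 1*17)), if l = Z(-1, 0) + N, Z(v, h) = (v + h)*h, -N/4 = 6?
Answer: -48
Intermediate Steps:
N = -24 (N = -4*6 = -24)
Z(v, h) = h*(h + v) (Z(v, h) = (h + v)*h = h*(h + v))
l = -24 (l = 0*(0 - 1) - 24 = 0*(-1) - 24 = 0 - 24 = -24)
C(-5, -3)*(47 + (l - 1*17)) = (-5 - 3)*(47 + (-24 - 1*17)) = -8*(47 + (-24 - 17)) = -8*(47 - 41) = -8*6 = -48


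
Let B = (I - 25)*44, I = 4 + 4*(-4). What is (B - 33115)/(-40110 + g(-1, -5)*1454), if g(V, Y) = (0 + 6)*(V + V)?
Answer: 11581/19186 ≈ 0.60362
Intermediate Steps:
I = -12 (I = 4 - 16 = -12)
g(V, Y) = 12*V (g(V, Y) = 6*(2*V) = 12*V)
B = -1628 (B = (-12 - 25)*44 = -37*44 = -1628)
(B - 33115)/(-40110 + g(-1, -5)*1454) = (-1628 - 33115)/(-40110 + (12*(-1))*1454) = -34743/(-40110 - 12*1454) = -34743/(-40110 - 17448) = -34743/(-57558) = -34743*(-1/57558) = 11581/19186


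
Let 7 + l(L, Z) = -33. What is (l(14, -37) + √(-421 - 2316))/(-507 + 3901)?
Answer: -20/1697 + I*√2737/3394 ≈ -0.011786 + 0.015414*I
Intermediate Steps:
l(L, Z) = -40 (l(L, Z) = -7 - 33 = -40)
(l(14, -37) + √(-421 - 2316))/(-507 + 3901) = (-40 + √(-421 - 2316))/(-507 + 3901) = (-40 + √(-2737))/3394 = (-40 + I*√2737)*(1/3394) = -20/1697 + I*√2737/3394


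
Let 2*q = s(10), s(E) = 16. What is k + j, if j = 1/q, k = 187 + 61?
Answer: 1985/8 ≈ 248.13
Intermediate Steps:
q = 8 (q = (½)*16 = 8)
k = 248
j = ⅛ (j = 1/8 = ⅛ ≈ 0.12500)
k + j = 248 + ⅛ = 1985/8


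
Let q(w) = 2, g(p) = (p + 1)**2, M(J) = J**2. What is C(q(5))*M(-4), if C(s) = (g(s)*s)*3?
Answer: 864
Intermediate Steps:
g(p) = (1 + p)**2
C(s) = 3*s*(1 + s)**2 (C(s) = ((1 + s)**2*s)*3 = (s*(1 + s)**2)*3 = 3*s*(1 + s)**2)
C(q(5))*M(-4) = (3*2*(1 + 2)**2)*(-4)**2 = (3*2*3**2)*16 = (3*2*9)*16 = 54*16 = 864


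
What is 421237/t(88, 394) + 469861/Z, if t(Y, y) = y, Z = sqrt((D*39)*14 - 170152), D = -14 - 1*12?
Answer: 421237/394 - 469861*I*sqrt(46087)/92174 ≈ 1069.1 - 1094.3*I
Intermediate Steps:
D = -26 (D = -14 - 12 = -26)
Z = 2*I*sqrt(46087) (Z = sqrt(-26*39*14 - 170152) = sqrt(-1014*14 - 170152) = sqrt(-14196 - 170152) = sqrt(-184348) = 2*I*sqrt(46087) ≈ 429.36*I)
421237/t(88, 394) + 469861/Z = 421237/394 + 469861/((2*I*sqrt(46087))) = 421237*(1/394) + 469861*(-I*sqrt(46087)/92174) = 421237/394 - 469861*I*sqrt(46087)/92174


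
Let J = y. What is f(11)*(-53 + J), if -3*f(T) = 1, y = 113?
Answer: -20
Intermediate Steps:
f(T) = -⅓ (f(T) = -⅓*1 = -⅓)
J = 113
f(11)*(-53 + J) = -(-53 + 113)/3 = -⅓*60 = -20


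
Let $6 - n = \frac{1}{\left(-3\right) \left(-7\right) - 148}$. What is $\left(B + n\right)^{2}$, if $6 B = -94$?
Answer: $\frac{13542400}{145161} \approx 93.292$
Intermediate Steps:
$B = - \frac{47}{3}$ ($B = \frac{1}{6} \left(-94\right) = - \frac{47}{3} \approx -15.667$)
$n = \frac{763}{127}$ ($n = 6 - \frac{1}{\left(-3\right) \left(-7\right) - 148} = 6 - \frac{1}{21 - 148} = 6 - \frac{1}{-127} = 6 - - \frac{1}{127} = 6 + \frac{1}{127} = \frac{763}{127} \approx 6.0079$)
$\left(B + n\right)^{2} = \left(- \frac{47}{3} + \frac{763}{127}\right)^{2} = \left(- \frac{3680}{381}\right)^{2} = \frac{13542400}{145161}$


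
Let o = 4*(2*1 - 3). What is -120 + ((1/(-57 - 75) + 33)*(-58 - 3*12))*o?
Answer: 405410/33 ≈ 12285.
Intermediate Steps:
o = -4 (o = 4*(2 - 3) = 4*(-1) = -4)
-120 + ((1/(-57 - 75) + 33)*(-58 - 3*12))*o = -120 + ((1/(-57 - 75) + 33)*(-58 - 3*12))*(-4) = -120 + ((1/(-132) + 33)*(-58 - 36))*(-4) = -120 + ((-1/132 + 33)*(-94))*(-4) = -120 + ((4355/132)*(-94))*(-4) = -120 - 204685/66*(-4) = -120 + 409370/33 = 405410/33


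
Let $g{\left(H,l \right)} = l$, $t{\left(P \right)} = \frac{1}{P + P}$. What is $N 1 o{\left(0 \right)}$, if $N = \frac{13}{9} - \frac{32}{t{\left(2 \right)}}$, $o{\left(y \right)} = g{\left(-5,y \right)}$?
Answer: $0$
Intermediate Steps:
$t{\left(P \right)} = \frac{1}{2 P}$
$o{\left(y \right)} = y$
$N = - \frac{1139}{9}$ ($N = \frac{13}{9} - \frac{32}{\frac{1}{2} \cdot \frac{1}{2}} = 13 \cdot \frac{1}{9} - \frac{32}{\frac{1}{2} \cdot \frac{1}{2}} = \frac{13}{9} - 32 \frac{1}{\frac{1}{4}} = \frac{13}{9} - 128 = - \frac{1139}{9} \approx -126.56$)
$N 1 o{\left(0 \right)} = \left(- \frac{1139}{9}\right) 1 \cdot 0 = \left(- \frac{1139}{9}\right) 0 = 0$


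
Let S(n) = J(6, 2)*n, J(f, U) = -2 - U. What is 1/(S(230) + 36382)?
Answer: 1/35462 ≈ 2.8199e-5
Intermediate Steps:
S(n) = -4*n (S(n) = (-2 - 1*2)*n = (-2 - 2)*n = -4*n)
1/(S(230) + 36382) = 1/(-4*230 + 36382) = 1/(-920 + 36382) = 1/35462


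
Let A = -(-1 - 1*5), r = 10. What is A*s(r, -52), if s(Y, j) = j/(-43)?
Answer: 312/43 ≈ 7.2558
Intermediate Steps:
s(Y, j) = -j/43 (s(Y, j) = j*(-1/43) = -j/43)
A = 6 (A = -(-1 - 5) = -1*(-6) = 6)
A*s(r, -52) = 6*(-1/43*(-52)) = 6*(52/43) = 312/43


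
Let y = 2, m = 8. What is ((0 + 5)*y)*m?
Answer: 80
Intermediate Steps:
((0 + 5)*y)*m = ((0 + 5)*2)*8 = (5*2)*8 = 10*8 = 80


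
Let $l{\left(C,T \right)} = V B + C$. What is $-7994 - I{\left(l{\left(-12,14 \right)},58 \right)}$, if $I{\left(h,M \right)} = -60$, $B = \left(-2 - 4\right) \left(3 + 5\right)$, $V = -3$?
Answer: $-7934$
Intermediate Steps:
$B = -48$ ($B = \left(-6\right) 8 = -48$)
$l{\left(C,T \right)} = 144 + C$ ($l{\left(C,T \right)} = \left(-3\right) \left(-48\right) + C = 144 + C$)
$-7994 - I{\left(l{\left(-12,14 \right)},58 \right)} = -7994 - -60 = -7994 + 60 = -7934$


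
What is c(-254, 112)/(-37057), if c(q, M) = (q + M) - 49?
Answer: 191/37057 ≈ 0.0051542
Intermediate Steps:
c(q, M) = -49 + M + q (c(q, M) = (M + q) - 49 = -49 + M + q)
c(-254, 112)/(-37057) = (-49 + 112 - 254)/(-37057) = -191*(-1/37057) = 191/37057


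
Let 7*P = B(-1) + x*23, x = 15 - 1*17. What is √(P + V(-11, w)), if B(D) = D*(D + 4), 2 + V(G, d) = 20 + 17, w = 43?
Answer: 2*√7 ≈ 5.2915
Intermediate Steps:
V(G, d) = 35 (V(G, d) = -2 + (20 + 17) = -2 + 37 = 35)
B(D) = D*(4 + D)
x = -2 (x = 15 - 17 = -2)
P = -7 (P = (-(4 - 1) - 2*23)/7 = (-1*3 - 46)/7 = (-3 - 46)/7 = (⅐)*(-49) = -7)
√(P + V(-11, w)) = √(-7 + 35) = √28 = 2*√7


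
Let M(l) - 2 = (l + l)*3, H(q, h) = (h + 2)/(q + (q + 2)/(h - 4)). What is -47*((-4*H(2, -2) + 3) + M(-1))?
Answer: 47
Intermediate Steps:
H(q, h) = (2 + h)/(q + (2 + q)/(-4 + h))
M(l) = 2 + 6*l (M(l) = 2 + (l + l)*3 = 2 + (2*l)*3 = 2 + 6*l)
-47*((-4*H(2, -2) + 3) + M(-1)) = -47*((-4*(-8 + (-2)² - 2*(-2))/(2 - 3*2 - 2*2) + 3) + (2 + 6*(-1))) = -47*((-4*(-8 + 4 + 4)/(2 - 6 - 4) + 3) + (2 - 6)) = -47*((-4*0/(-8) + 3) - 4) = -47*((-(-1)*0/2 + 3) - 4) = -47*((-4*0 + 3) - 4) = -47*((0 + 3) - 4) = -47*(3 - 4) = -47*(-1) = 47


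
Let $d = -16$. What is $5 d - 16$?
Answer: $-96$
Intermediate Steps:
$5 d - 16 = 5 \left(-16\right) - 16 = -80 - 16 = -96$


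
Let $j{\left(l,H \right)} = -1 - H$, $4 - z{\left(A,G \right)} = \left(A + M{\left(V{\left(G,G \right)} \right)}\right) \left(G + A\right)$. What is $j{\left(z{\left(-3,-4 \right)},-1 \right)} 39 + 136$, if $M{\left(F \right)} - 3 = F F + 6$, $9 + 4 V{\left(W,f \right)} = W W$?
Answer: $136$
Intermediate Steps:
$V{\left(W,f \right)} = - \frac{9}{4} + \frac{W^{2}}{4}$ ($V{\left(W,f \right)} = - \frac{9}{4} + \frac{W W}{4} = - \frac{9}{4} + \frac{W^{2}}{4}$)
$M{\left(F \right)} = 9 + F^{2}$ ($M{\left(F \right)} = 3 + \left(F F + 6\right) = 3 + \left(F^{2} + 6\right) = 3 + \left(6 + F^{2}\right) = 9 + F^{2}$)
$z{\left(A,G \right)} = 4 - \left(A + G\right) \left(9 + A + \left(- \frac{9}{4} + \frac{G^{2}}{4}\right)^{2}\right)$ ($z{\left(A,G \right)} = 4 - \left(A + \left(9 + \left(- \frac{9}{4} + \frac{G^{2}}{4}\right)^{2}\right)\right) \left(G + A\right) = 4 - \left(9 + A + \left(- \frac{9}{4} + \frac{G^{2}}{4}\right)^{2}\right) \left(A + G\right) = 4 - \left(A + G\right) \left(9 + A + \left(- \frac{9}{4} + \frac{G^{2}}{4}\right)^{2}\right)$)
$j{\left(z{\left(-3,-4 \right)},-1 \right)} 39 + 136 = \left(-1 - -1\right) 39 + 136 = \left(-1 + 1\right) 39 + 136 = 0 \cdot 39 + 136 = 0 + 136 = 136$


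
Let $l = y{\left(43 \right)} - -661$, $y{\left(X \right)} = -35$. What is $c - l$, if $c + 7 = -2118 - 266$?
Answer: $-3017$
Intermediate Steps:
$l = 626$ ($l = -35 - -661 = -35 + 661 = 626$)
$c = -2391$ ($c = -7 - 2384 = -2391$)
$c - l = -2391 - 626 = -3017$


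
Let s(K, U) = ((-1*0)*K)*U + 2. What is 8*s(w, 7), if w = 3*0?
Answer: 16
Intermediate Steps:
w = 0
s(K, U) = 2 (s(K, U) = (0*K)*U + 2 = 0*U + 2 = 0 + 2 = 2)
8*s(w, 7) = 8*2 = 16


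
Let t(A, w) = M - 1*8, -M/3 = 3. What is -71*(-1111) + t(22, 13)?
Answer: 78864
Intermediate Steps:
M = -9 (M = -3*3 = -9)
t(A, w) = -17 (t(A, w) = -9 - 1*8 = -9 - 8 = -17)
-71*(-1111) + t(22, 13) = -71*(-1111) - 17 = 78881 - 17 = 78864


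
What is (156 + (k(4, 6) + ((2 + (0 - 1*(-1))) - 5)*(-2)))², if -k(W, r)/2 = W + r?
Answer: 19600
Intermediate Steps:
k(W, r) = -2*W - 2*r (k(W, r) = -2*(W + r) = -2*W - 2*r)
(156 + (k(4, 6) + ((2 + (0 - 1*(-1))) - 5)*(-2)))² = (156 + ((-2*4 - 2*6) + ((2 + (0 - 1*(-1))) - 5)*(-2)))² = (156 + ((-8 - 12) + ((2 + (0 + 1)) - 5)*(-2)))² = (156 + (-20 + ((2 + 1) - 5)*(-2)))² = (156 + (-20 + (3 - 5)*(-2)))² = (156 + (-20 - 2*(-2)))² = (156 + (-20 + 4))² = (156 - 16)² = 140² = 19600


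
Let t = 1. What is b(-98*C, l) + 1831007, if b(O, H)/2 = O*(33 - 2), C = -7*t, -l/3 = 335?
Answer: 1873539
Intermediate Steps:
l = -1005 (l = -3*335 = -1005)
C = -7 (C = -7*1 = -7)
b(O, H) = 62*O (b(O, H) = 2*(O*(33 - 2)) = 2*(O*31) = 2*(31*O) = 62*O)
b(-98*C, l) + 1831007 = 62*(-98*(-7)) + 1831007 = 62*686 + 1831007 = 42532 + 1831007 = 1873539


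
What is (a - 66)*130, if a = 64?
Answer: -260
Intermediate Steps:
(a - 66)*130 = (64 - 66)*130 = -2*130 = -260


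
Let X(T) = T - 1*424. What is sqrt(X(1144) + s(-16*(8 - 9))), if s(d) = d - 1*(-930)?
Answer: 7*sqrt(34) ≈ 40.817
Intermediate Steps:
X(T) = -424 + T (X(T) = T - 424 = -424 + T)
s(d) = 930 + d (s(d) = d + 930 = 930 + d)
sqrt(X(1144) + s(-16*(8 - 9))) = sqrt((-424 + 1144) + (930 - 16*(8 - 9))) = sqrt(720 + (930 - 16*(-1))) = sqrt(720 + (930 + 16)) = sqrt(720 + 946) = sqrt(1666) = 7*sqrt(34)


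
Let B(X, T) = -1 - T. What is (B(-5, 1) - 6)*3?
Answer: -24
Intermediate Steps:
(B(-5, 1) - 6)*3 = ((-1 - 1*1) - 6)*3 = ((-1 - 1) - 6)*3 = (-2 - 6)*3 = -8*3 = -24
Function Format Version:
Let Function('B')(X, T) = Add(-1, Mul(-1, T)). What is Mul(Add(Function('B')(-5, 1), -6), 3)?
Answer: -24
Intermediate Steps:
Mul(Add(Function('B')(-5, 1), -6), 3) = Mul(Add(Add(-1, Mul(-1, 1)), -6), 3) = Mul(Add(Add(-1, -1), -6), 3) = Mul(Add(-2, -6), 3) = Mul(-8, 3) = -24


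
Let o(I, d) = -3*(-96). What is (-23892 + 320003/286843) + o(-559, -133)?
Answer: -6770322169/286843 ≈ -23603.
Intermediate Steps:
o(I, d) = 288
(-23892 + 320003/286843) + o(-559, -133) = (-23892 + 320003/286843) + 288 = -6852932953/286843 + 288 = -6770322169/286843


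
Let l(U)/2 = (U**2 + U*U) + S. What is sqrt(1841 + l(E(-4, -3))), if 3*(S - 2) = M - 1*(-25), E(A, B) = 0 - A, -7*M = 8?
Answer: sqrt(848883)/21 ≈ 43.874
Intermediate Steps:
M = -8/7 (M = -1/7*8 = -8/7 ≈ -1.1429)
E(A, B) = -A
S = 209/21 (S = 2 + (-8/7 - 1*(-25))/3 = 2 + (-8/7 + 25)/3 = 2 + (1/3)*(167/7) = 2 + 167/21 = 209/21 ≈ 9.9524)
l(U) = 418/21 + 4*U**2 (l(U) = 2*((U**2 + U*U) + 209/21) = 2*((U**2 + U**2) + 209/21) = 2*(2*U**2 + 209/21) = 2*(209/21 + 2*U**2) = 418/21 + 4*U**2)
sqrt(1841 + l(E(-4, -3))) = sqrt(1841 + (418/21 + 4*(-1*(-4))**2)) = sqrt(1841 + (418/21 + 4*4**2)) = sqrt(1841 + (418/21 + 4*16)) = sqrt(1841 + (418/21 + 64)) = sqrt(1841 + 1762/21) = sqrt(40423/21) = sqrt(848883)/21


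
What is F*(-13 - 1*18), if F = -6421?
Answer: 199051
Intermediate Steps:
F*(-13 - 1*18) = -6421*(-13 - 1*18) = -6421*(-13 - 18) = -6421*(-31) = 199051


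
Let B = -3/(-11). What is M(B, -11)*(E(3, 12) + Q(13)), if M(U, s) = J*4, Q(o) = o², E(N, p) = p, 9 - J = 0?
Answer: 6516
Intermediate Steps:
J = 9 (J = 9 - 1*0 = 9 + 0 = 9)
B = 3/11 (B = -3*(-1/11) = 3/11 ≈ 0.27273)
M(U, s) = 36 (M(U, s) = 9*4 = 36)
M(B, -11)*(E(3, 12) + Q(13)) = 36*(12 + 13²) = 36*(12 + 169) = 36*181 = 6516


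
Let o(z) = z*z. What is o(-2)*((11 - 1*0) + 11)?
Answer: 88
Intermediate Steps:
o(z) = z**2
o(-2)*((11 - 1*0) + 11) = (-2)**2*((11 - 1*0) + 11) = 4*((11 + 0) + 11) = 4*(11 + 11) = 4*22 = 88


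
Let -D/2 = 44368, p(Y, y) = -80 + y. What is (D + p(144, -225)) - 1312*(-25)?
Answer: -56241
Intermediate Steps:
D = -88736 (D = -2*44368 = -88736)
(D + p(144, -225)) - 1312*(-25) = (-88736 + (-80 - 225)) - 1312*(-25) = (-88736 - 305) + 32800 = -89041 + 32800 = -56241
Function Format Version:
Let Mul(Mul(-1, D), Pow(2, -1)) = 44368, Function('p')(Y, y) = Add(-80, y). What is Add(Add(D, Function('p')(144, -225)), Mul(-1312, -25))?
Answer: -56241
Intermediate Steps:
D = -88736 (D = Mul(-2, 44368) = -88736)
Add(Add(D, Function('p')(144, -225)), Mul(-1312, -25)) = Add(Add(-88736, Add(-80, -225)), Mul(-1312, -25)) = Add(Add(-88736, -305), 32800) = Add(-89041, 32800) = -56241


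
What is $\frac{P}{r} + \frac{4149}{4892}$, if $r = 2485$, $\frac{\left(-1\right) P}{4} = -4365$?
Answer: $\frac{19144917}{2431324} \approx 7.8743$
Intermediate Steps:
$P = 17460$ ($P = \left(-4\right) \left(-4365\right) = 17460$)
$\frac{P}{r} + \frac{4149}{4892} = \frac{17460}{2485} + \frac{4149}{4892} = 17460 \cdot \frac{1}{2485} + 4149 \cdot \frac{1}{4892} = \frac{3492}{497} + \frac{4149}{4892} = \frac{19144917}{2431324}$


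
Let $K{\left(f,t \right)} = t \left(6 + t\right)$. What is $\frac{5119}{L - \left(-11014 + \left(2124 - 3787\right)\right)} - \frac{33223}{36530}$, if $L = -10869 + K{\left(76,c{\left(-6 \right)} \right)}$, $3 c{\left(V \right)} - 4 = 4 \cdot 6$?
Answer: $\frac{21991555}{12829336} \approx 1.7142$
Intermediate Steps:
$c{\left(V \right)} = \frac{28}{3}$ ($c{\left(V \right)} = \frac{4}{3} + \frac{4 \cdot 6}{3} = \frac{4}{3} + \frac{1}{3} \cdot 24 = \frac{4}{3} + 8 = \frac{28}{3}$)
$L = - \frac{96533}{9}$ ($L = -10869 + \frac{28 \left(6 + \frac{28}{3}\right)}{3} = -10869 + \frac{28}{3} \cdot \frac{46}{3} = -10869 + \frac{1288}{9} = - \frac{96533}{9} \approx -10726.0$)
$\frac{5119}{L - \left(-11014 + \left(2124 - 3787\right)\right)} - \frac{33223}{36530} = \frac{5119}{- \frac{96533}{9} - \left(-11014 + \left(2124 - 3787\right)\right)} - \frac{33223}{36530} = \frac{5119}{- \frac{96533}{9} - \left(-11014 - 1663\right)} - \frac{33223}{36530} = \frac{5119}{- \frac{96533}{9} - -12677} - \frac{33223}{36530} = \frac{5119}{- \frac{96533}{9} + 12677} - \frac{33223}{36530} = \frac{5119}{\frac{17560}{9}} - \frac{33223}{36530} = 5119 \cdot \frac{9}{17560} - \frac{33223}{36530} = \frac{46071}{17560} - \frac{33223}{36530} = \frac{21991555}{12829336}$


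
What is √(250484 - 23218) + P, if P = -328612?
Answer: -328612 + √227266 ≈ -3.2814e+5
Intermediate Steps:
√(250484 - 23218) + P = √(250484 - 23218) - 328612 = √227266 - 328612 = -328612 + √227266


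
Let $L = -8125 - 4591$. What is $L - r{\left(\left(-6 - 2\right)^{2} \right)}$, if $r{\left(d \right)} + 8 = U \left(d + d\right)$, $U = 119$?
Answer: $-27940$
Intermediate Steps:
$L = -12716$ ($L = -8125 - 4591 = -12716$)
$r{\left(d \right)} = -8 + 238 d$ ($r{\left(d \right)} = -8 + 119 \left(d + d\right) = -8 + 119 \cdot 2 d = -8 + 238 d$)
$L - r{\left(\left(-6 - 2\right)^{2} \right)} = -12716 - \left(-8 + 238 \left(-6 - 2\right)^{2}\right) = -12716 - \left(-8 + 238 \left(-8\right)^{2}\right) = -12716 - \left(-8 + 238 \cdot 64\right) = -12716 - \left(-8 + 15232\right) = -12716 - 15224 = -27940$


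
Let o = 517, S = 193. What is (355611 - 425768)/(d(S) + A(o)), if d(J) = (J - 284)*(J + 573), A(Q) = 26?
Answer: 70157/69680 ≈ 1.0068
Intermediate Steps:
d(J) = (-284 + J)*(573 + J)
(355611 - 425768)/(d(S) + A(o)) = (355611 - 425768)/((-162732 + 193**2 + 289*193) + 26) = -70157/((-162732 + 37249 + 55777) + 26) = -70157/(-69706 + 26) = -70157/(-69680) = -70157*(-1/69680) = 70157/69680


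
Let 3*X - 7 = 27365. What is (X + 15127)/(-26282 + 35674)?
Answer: 24251/9392 ≈ 2.5821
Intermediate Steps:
X = 9124 (X = 7/3 + (⅓)*27365 = 7/3 + 27365/3 = 9124)
(X + 15127)/(-26282 + 35674) = (9124 + 15127)/(-26282 + 35674) = 24251/9392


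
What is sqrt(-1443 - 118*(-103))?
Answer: sqrt(10711) ≈ 103.49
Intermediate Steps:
sqrt(-1443 - 118*(-103)) = sqrt(-1443 + 12154) = sqrt(10711)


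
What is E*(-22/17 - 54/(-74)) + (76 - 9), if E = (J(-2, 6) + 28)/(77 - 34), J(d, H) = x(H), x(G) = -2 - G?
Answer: 1805049/27047 ≈ 66.738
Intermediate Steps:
J(d, H) = -2 - H
E = 20/43 (E = ((-2 - 1*6) + 28)/(77 - 34) = ((-2 - 6) + 28)/43 = (-8 + 28)*(1/43) = 20*(1/43) = 20/43 ≈ 0.46512)
E*(-22/17 - 54/(-74)) + (76 - 9) = 20*(-22/17 - 54/(-74))/43 + (76 - 9) = 20*(-22*1/17 - 54*(-1/74))/43 + 67 = 20*(-22/17 + 27/37)/43 + 67 = (20/43)*(-355/629) + 67 = -7100/27047 + 67 = 1805049/27047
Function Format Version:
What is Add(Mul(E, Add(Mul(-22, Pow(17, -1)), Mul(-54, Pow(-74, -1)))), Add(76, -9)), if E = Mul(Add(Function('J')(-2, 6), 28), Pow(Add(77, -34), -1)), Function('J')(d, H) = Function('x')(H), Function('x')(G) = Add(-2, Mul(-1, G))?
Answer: Rational(1805049, 27047) ≈ 66.738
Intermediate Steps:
Function('J')(d, H) = Add(-2, Mul(-1, H))
E = Rational(20, 43) (E = Mul(Add(Add(-2, Mul(-1, 6)), 28), Pow(Add(77, -34), -1)) = Mul(Add(Add(-2, -6), 28), Pow(43, -1)) = Mul(Add(-8, 28), Rational(1, 43)) = Mul(20, Rational(1, 43)) = Rational(20, 43) ≈ 0.46512)
Add(Mul(E, Add(Mul(-22, Pow(17, -1)), Mul(-54, Pow(-74, -1)))), Add(76, -9)) = Add(Mul(Rational(20, 43), Add(Mul(-22, Pow(17, -1)), Mul(-54, Pow(-74, -1)))), Add(76, -9)) = Add(Mul(Rational(20, 43), Add(Mul(-22, Rational(1, 17)), Mul(-54, Rational(-1, 74)))), 67) = Add(Mul(Rational(20, 43), Add(Rational(-22, 17), Rational(27, 37))), 67) = Add(Mul(Rational(20, 43), Rational(-355, 629)), 67) = Add(Rational(-7100, 27047), 67) = Rational(1805049, 27047)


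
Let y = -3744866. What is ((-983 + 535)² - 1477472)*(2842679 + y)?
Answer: 1151883491616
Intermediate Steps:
((-983 + 535)² - 1477472)*(2842679 + y) = ((-983 + 535)² - 1477472)*(2842679 - 3744866) = ((-448)² - 1477472)*(-902187) = (200704 - 1477472)*(-902187) = -1276768*(-902187) = 1151883491616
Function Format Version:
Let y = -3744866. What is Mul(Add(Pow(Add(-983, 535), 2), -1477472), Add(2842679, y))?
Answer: 1151883491616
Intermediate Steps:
Mul(Add(Pow(Add(-983, 535), 2), -1477472), Add(2842679, y)) = Mul(Add(Pow(Add(-983, 535), 2), -1477472), Add(2842679, -3744866)) = Mul(Add(Pow(-448, 2), -1477472), -902187) = Mul(Add(200704, -1477472), -902187) = Mul(-1276768, -902187) = 1151883491616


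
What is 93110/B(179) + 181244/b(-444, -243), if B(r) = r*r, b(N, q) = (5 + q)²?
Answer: 395762923/64818943 ≈ 6.1057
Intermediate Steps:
B(r) = r²
93110/B(179) + 181244/b(-444, -243) = 93110/(179²) + 181244/((5 - 243)²) = 93110/32041 + 181244/((-238)²) = 93110*(1/32041) + 181244/56644 = 93110/32041 + 181244*(1/56644) = 93110/32041 + 6473/2023 = 395762923/64818943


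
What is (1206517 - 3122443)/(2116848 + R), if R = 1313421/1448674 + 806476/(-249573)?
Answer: -692702884749233052/765345376485977705 ≈ -0.90509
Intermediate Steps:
R = -840526393591/361549916202 (R = 1313421*(1/1448674) + 806476*(-1/249573) = 1313421/1448674 - 806476/249573 = -840526393591/361549916202 ≈ -2.3248)
(1206517 - 3122443)/(2116848 + R) = (1206517 - 3122443)/(2116848 - 840526393591/361549916202) = -1915926/765345376485977705/361549916202 = -1915926*361549916202/765345376485977705 = -692702884749233052/765345376485977705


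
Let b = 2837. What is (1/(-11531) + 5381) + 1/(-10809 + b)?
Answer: 494649115789/91925132 ≈ 5381.0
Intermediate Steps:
(1/(-11531) + 5381) + 1/(-10809 + b) = (1/(-11531) + 5381) + 1/(-10809 + 2837) = (-1/11531 + 5381) + 1/(-7972) = 62048310/11531 - 1/7972 = 494649115789/91925132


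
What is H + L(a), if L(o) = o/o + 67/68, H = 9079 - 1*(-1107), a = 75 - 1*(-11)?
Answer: 692783/68 ≈ 10188.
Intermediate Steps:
a = 86 (a = 75 + 11 = 86)
H = 10186 (H = 9079 + 1107 = 10186)
L(o) = 135/68 (L(o) = 1 + 67*(1/68) = 1 + 67/68 = 135/68)
H + L(a) = 10186 + 135/68 = 692783/68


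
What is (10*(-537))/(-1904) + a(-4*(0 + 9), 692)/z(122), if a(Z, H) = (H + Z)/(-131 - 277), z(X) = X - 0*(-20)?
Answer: 489059/174216 ≈ 2.8072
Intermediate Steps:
z(X) = X (z(X) = X - 1*0 = X + 0 = X)
a(Z, H) = -H/408 - Z/408 (a(Z, H) = (H + Z)/(-408) = (H + Z)*(-1/408) = -H/408 - Z/408)
(10*(-537))/(-1904) + a(-4*(0 + 9), 692)/z(122) = (10*(-537))/(-1904) + (-1/408*692 - (-1)*(0 + 9)/102)/122 = -5370*(-1/1904) + (-173/102 - (-1)*9/102)*(1/122) = 2685/952 + (-173/102 - 1/408*(-36))*(1/122) = 2685/952 + (-173/102 + 3/34)*(1/122) = 2685/952 - 82/51*1/122 = 2685/952 - 41/3111 = 489059/174216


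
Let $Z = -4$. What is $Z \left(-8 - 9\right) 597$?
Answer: $40596$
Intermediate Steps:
$Z \left(-8 - 9\right) 597 = - 4 \left(-8 - 9\right) 597 = \left(-4\right) \left(-17\right) 597 = 68 \cdot 597 = 40596$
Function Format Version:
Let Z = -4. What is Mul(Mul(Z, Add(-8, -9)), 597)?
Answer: 40596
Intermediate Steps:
Mul(Mul(Z, Add(-8, -9)), 597) = Mul(Mul(-4, Add(-8, -9)), 597) = Mul(Mul(-4, -17), 597) = Mul(68, 597) = 40596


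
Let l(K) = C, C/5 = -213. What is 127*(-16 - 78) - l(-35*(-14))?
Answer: -10873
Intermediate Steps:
C = -1065 (C = 5*(-213) = -1065)
l(K) = -1065
127*(-16 - 78) - l(-35*(-14)) = 127*(-16 - 78) - 1*(-1065) = 127*(-94) + 1065 = -11938 + 1065 = -10873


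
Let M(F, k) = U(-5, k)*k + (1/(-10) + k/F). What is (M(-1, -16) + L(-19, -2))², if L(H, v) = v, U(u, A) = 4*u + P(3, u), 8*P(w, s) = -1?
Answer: 11282881/100 ≈ 1.1283e+5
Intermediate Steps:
P(w, s) = -⅛ (P(w, s) = (⅛)*(-1) = -⅛)
U(u, A) = -⅛ + 4*u (U(u, A) = 4*u - ⅛ = -⅛ + 4*u)
M(F, k) = -⅒ - 161*k/8 + k/F (M(F, k) = (-⅛ + 4*(-5))*k + (1/(-10) + k/F) = (-⅛ - 20)*k + (1*(-⅒) + k/F) = -161*k/8 + (-⅒ + k/F) = -⅒ - 161*k/8 + k/F)
(M(-1, -16) + L(-19, -2))² = ((-16 - 1/40*(-1)*(4 + 805*(-16)))/(-1) - 2)² = (-(-16 - 1/40*(-1)*(4 - 12880)) - 2)² = (-(-16 - 1/40*(-1)*(-12876)) - 2)² = (-(-16 - 3219/10) - 2)² = (-1*(-3379/10) - 2)² = (3379/10 - 2)² = (3359/10)² = 11282881/100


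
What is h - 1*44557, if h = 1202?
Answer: -43355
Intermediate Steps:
h - 1*44557 = 1202 - 1*44557 = 1202 - 44557 = -43355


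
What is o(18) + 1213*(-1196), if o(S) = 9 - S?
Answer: -1450757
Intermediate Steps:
o(18) + 1213*(-1196) = (9 - 1*18) + 1213*(-1196) = (9 - 18) - 1450748 = -9 - 1450748 = -1450757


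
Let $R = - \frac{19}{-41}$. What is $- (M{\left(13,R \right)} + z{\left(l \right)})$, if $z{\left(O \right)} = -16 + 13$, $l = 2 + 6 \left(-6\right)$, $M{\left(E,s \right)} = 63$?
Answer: $-60$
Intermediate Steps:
$R = \frac{19}{41}$ ($R = \left(-19\right) \left(- \frac{1}{41}\right) = \frac{19}{41} \approx 0.46341$)
$l = -34$ ($l = 2 - 36 = -34$)
$z{\left(O \right)} = -3$
$- (M{\left(13,R \right)} + z{\left(l \right)}) = - (63 - 3) = \left(-1\right) 60 = -60$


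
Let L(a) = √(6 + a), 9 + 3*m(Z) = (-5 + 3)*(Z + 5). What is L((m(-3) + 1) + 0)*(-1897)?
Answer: -3794*√6/3 ≈ -3097.8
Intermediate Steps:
m(Z) = -19/3 - 2*Z/3 (m(Z) = -3 + ((-5 + 3)*(Z + 5))/3 = -3 + (-2*(5 + Z))/3 = -3 + (-10 - 2*Z)/3 = -3 + (-10/3 - 2*Z/3) = -19/3 - 2*Z/3)
L((m(-3) + 1) + 0)*(-1897) = √(6 + (((-19/3 - ⅔*(-3)) + 1) + 0))*(-1897) = √(6 + (((-19/3 + 2) + 1) + 0))*(-1897) = √(6 + ((-13/3 + 1) + 0))*(-1897) = √(6 + (-10/3 + 0))*(-1897) = √(6 - 10/3)*(-1897) = √(8/3)*(-1897) = (2*√6/3)*(-1897) = -3794*√6/3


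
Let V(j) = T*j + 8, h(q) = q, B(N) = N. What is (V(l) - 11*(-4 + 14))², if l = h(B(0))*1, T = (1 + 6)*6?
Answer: 10404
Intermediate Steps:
T = 42 (T = 7*6 = 42)
l = 0 (l = 0*1 = 0)
V(j) = 8 + 42*j (V(j) = 42*j + 8 = 8 + 42*j)
(V(l) - 11*(-4 + 14))² = ((8 + 42*0) - 11*(-4 + 14))² = ((8 + 0) - 11*10)² = (8 - 110)² = (-102)² = 10404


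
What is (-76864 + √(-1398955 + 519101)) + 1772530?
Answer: 1695666 + I*√879854 ≈ 1.6957e+6 + 938.0*I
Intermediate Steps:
(-76864 + √(-1398955 + 519101)) + 1772530 = (-76864 + √(-879854)) + 1772530 = (-76864 + I*√879854) + 1772530 = 1695666 + I*√879854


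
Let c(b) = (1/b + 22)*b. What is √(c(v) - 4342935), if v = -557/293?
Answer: 2*I*√93210032847/293 ≈ 2084.0*I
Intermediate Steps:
v = -557/293 (v = -557*1/293 = -557/293 ≈ -1.9010)
c(b) = b*(22 + 1/b) (c(b) = (22 + 1/b)*b = b*(22 + 1/b))
√(c(v) - 4342935) = √((1 + 22*(-557/293)) - 4342935) = √((1 - 12254/293) - 4342935) = √(-11961/293 - 4342935) = √(-1272491916/293) = 2*I*√93210032847/293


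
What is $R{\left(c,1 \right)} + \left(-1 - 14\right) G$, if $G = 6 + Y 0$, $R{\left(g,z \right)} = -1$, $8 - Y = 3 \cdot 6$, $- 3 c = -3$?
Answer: $-91$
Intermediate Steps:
$c = 1$ ($c = \left(- \frac{1}{3}\right) \left(-3\right) = 1$)
$Y = -10$ ($Y = 8 - 3 \cdot 6 = 8 - 18 = -10$)
$G = 6$ ($G = 6 - 0 = 6 + 0 = 6$)
$R{\left(c,1 \right)} + \left(-1 - 14\right) G = -1 + \left(-1 - 14\right) 6 = -1 - 90 = -91$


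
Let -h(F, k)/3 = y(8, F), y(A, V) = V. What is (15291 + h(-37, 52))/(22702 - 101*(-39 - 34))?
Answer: 5134/10025 ≈ 0.51212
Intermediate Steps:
h(F, k) = -3*F
(15291 + h(-37, 52))/(22702 - 101*(-39 - 34)) = (15291 - 3*(-37))/(22702 - 101*(-39 - 34)) = (15291 + 111)/(22702 - 101*(-73)) = 15402/(22702 + 7373) = 15402/30075 = 15402*(1/30075) = 5134/10025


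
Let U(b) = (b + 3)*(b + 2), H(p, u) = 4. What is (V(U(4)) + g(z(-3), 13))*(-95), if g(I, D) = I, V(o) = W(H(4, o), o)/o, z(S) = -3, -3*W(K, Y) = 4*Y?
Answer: 1235/3 ≈ 411.67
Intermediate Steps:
U(b) = (2 + b)*(3 + b) (U(b) = (3 + b)*(2 + b) = (2 + b)*(3 + b))
W(K, Y) = -4*Y/3
V(o) = -4/3 (V(o) = (-4*o/3)/o = -4/3)
(V(U(4)) + g(z(-3), 13))*(-95) = (-4/3 - 3)*(-95) = -13/3*(-95) = 1235/3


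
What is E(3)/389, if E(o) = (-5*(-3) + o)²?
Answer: 324/389 ≈ 0.83290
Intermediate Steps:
E(o) = (15 + o)²
E(3)/389 = (15 + 3)²/389 = 18²*(1/389) = 324*(1/389) = 324/389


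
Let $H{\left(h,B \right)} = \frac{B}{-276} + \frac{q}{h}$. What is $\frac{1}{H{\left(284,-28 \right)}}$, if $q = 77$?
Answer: $\frac{19596}{7301} \approx 2.684$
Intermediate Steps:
$H{\left(h,B \right)} = \frac{77}{h} - \frac{B}{276}$ ($H{\left(h,B \right)} = \frac{B}{-276} + \frac{77}{h} = B \left(- \frac{1}{276}\right) + \frac{77}{h} = - \frac{B}{276} + \frac{77}{h} = \frac{77}{h} - \frac{B}{276}$)
$\frac{1}{H{\left(284,-28 \right)}} = \frac{1}{\frac{77}{284} - - \frac{7}{69}} = \frac{1}{77 \cdot \frac{1}{284} + \frac{7}{69}} = \frac{1}{\frac{77}{284} + \frac{7}{69}} = \frac{1}{\frac{7301}{19596}} = \frac{19596}{7301}$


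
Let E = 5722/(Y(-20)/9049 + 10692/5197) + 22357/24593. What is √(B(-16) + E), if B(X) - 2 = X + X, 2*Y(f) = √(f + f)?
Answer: √24593*√((6548565716054174 - 3718105301*I*√10)/(96751908 + 5197*I*√10))/24593 ≈ 52.461 - 0.0045026*I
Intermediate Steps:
Y(f) = √2*√f/2 (Y(f) = √(f + f)/2 = √(2*f)/2 = (√2*√f)/2 = √2*√f/2)
B(X) = 2 + 2*X (B(X) = 2 + (X + X) = 2 + 2*X)
E = 22357/24593 + 5722/(10692/5197 + I*√10/9049) (E = 5722/((√2*√(-20)/2)/9049 + 10692/5197) + 22357/24593 = 5722/((√2*(2*I*√5)/2)*(1/9049) + 10692*(1/5197)) + 22357*(1/24593) = 5722/((I*√10)*(1/9049) + 10692/5197) + 22357/24593 = 5722/(I*√10/9049 + 10692/5197) + 22357/24593 = 5722/(10692/5197 + I*√10/9049) + 22357/24593 = 22357/24593 + 5722/(10692/5197 + I*√10/9049) ≈ 2782.2 - 0.47243*I)
√(B(-16) + E) = √((2 + 2*(-16)) + (320246314748909621613341/115106699990360164261 - 699236160865901*I*√10/4680465985864277)) = √((2 - 32) + (320246314748909621613341/115106699990360164261 - 699236160865901*I*√10/4680465985864277)) = √(-30 + (320246314748909621613341/115106699990360164261 - 699236160865901*I*√10/4680465985864277)) = √(316793113749198816685511/115106699990360164261 - 699236160865901*I*√10/4680465985864277)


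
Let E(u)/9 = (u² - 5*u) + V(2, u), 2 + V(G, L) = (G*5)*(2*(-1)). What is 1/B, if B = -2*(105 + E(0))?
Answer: 1/186 ≈ 0.0053763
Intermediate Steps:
V(G, L) = -2 - 10*G (V(G, L) = -2 + (G*5)*(2*(-1)) = -2 + (5*G)*(-2) = -2 - 10*G)
E(u) = -198 - 45*u + 9*u² (E(u) = 9*((u² - 5*u) + (-2 - 10*2)) = 9*((u² - 5*u) + (-2 - 20)) = 9*((u² - 5*u) - 22) = 9*(-22 + u² - 5*u) = -198 - 45*u + 9*u²)
B = 186 (B = -2*(105 + (-198 - 45*0 + 9*0²)) = -2*(105 + (-198 + 0 + 9*0)) = -2*(105 + (-198 + 0 + 0)) = -2*(105 - 198) = -2*(-93) = 186)
1/B = 1/186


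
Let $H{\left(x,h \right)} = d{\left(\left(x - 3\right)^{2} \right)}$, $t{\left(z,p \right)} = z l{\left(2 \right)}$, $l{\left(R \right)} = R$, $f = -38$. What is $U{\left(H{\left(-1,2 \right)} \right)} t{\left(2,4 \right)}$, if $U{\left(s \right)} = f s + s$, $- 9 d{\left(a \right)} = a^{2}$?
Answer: $\frac{37888}{9} \approx 4209.8$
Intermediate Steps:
$t{\left(z,p \right)} = 2 z$ ($t{\left(z,p \right)} = z 2 = 2 z$)
$d{\left(a \right)} = - \frac{a^{2}}{9}$
$H{\left(x,h \right)} = - \frac{\left(-3 + x\right)^{4}}{9}$ ($H{\left(x,h \right)} = - \frac{\left(\left(x - 3\right)^{2}\right)^{2}}{9} = - \frac{\left(\left(-3 + x\right)^{2}\right)^{2}}{9} = - \frac{\left(-3 + x\right)^{4}}{9}$)
$U{\left(s \right)} = - 37 s$ ($U{\left(s \right)} = - 38 s + s = - 37 s$)
$U{\left(H{\left(-1,2 \right)} \right)} t{\left(2,4 \right)} = - 37 \left(- \frac{\left(-3 - 1\right)^{4}}{9}\right) 2 \cdot 2 = - 37 \left(- \frac{\left(-4\right)^{4}}{9}\right) 4 = - 37 \left(\left(- \frac{1}{9}\right) 256\right) 4 = \left(-37\right) \left(- \frac{256}{9}\right) 4 = \frac{9472}{9} \cdot 4 = \frac{37888}{9}$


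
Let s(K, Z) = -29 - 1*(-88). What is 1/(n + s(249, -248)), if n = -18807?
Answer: -1/18748 ≈ -5.3339e-5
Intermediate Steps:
s(K, Z) = 59 (s(K, Z) = -29 + 88 = 59)
1/(n + s(249, -248)) = 1/(-18807 + 59) = 1/(-18748) = -1/18748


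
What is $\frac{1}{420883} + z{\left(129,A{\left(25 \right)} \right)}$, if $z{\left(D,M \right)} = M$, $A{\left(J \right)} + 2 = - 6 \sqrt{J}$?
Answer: $- \frac{13468255}{420883} \approx -32.0$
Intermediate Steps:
$A{\left(J \right)} = -2 - 6 \sqrt{J}$
$\frac{1}{420883} + z{\left(129,A{\left(25 \right)} \right)} = \frac{1}{420883} - \left(2 + 6 \sqrt{25}\right) = \frac{1}{420883} - 32 = - \frac{13468255}{420883}$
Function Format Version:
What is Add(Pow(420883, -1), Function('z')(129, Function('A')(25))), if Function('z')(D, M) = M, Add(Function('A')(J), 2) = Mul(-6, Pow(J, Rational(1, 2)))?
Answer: Rational(-13468255, 420883) ≈ -32.000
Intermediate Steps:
Function('A')(J) = Add(-2, Mul(-6, Pow(J, Rational(1, 2))))
Add(Pow(420883, -1), Function('z')(129, Function('A')(25))) = Add(Pow(420883, -1), Add(-2, Mul(-6, Pow(25, Rational(1, 2))))) = Add(Rational(1, 420883), Add(-2, Mul(-6, 5))) = Add(Rational(1, 420883), Add(-2, -30)) = Add(Rational(1, 420883), -32) = Rational(-13468255, 420883)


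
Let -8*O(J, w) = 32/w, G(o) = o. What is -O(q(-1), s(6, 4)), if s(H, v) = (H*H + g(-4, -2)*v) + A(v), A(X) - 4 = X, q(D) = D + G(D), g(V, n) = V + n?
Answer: 1/5 ≈ 0.20000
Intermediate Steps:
q(D) = 2*D (q(D) = D + D = 2*D)
A(X) = 4 + X
s(H, v) = 4 + H**2 - 5*v (s(H, v) = (H*H + (-4 - 2)*v) + (4 + v) = (H**2 - 6*v) + (4 + v) = 4 + H**2 - 5*v)
O(J, w) = -4/w
-O(q(-1), s(6, 4)) = -(-4)/(4 + 6**2 - 5*4) = -(-4)/(4 + 36 - 20) = -(-4)/20 = -1*(-1/5) = 1/5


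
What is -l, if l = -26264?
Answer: 26264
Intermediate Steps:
-l = -1*(-26264) = 26264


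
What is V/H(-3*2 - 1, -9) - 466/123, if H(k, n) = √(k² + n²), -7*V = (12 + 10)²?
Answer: -466/123 - 242*√130/455 ≈ -9.8528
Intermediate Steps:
V = -484/7 (V = -(12 + 10)²/7 = -⅐*22² = -⅐*484 = -484/7 ≈ -69.143)
V/H(-3*2 - 1, -9) - 466/123 = -484/(7*√((-3*2 - 1)² + (-9)²)) - 466/123 = -484/(7*√((-6 - 1)² + 81)) - 466*1/123 = -484/(7*√((-7)² + 81)) - 466/123 = -484/(7*√(49 + 81)) - 466/123 = -484*√130/130/7 - 466/123 = -242*√130/455 - 466/123 = -466/123 - 242*√130/455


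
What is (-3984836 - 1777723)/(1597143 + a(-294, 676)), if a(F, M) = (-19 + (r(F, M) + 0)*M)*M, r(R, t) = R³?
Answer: 5762559/11612756611285 ≈ 4.9623e-7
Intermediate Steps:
a(F, M) = M*(-19 + M*F³) (a(F, M) = (-19 + (F³ + 0)*M)*M = (-19 + F³*M)*M = (-19 + M*F³)*M = M*(-19 + M*F³))
(-3984836 - 1777723)/(1597143 + a(-294, 676)) = (-3984836 - 1777723)/(1597143 + 676*(-19 + 676*(-294)³)) = -5762559/(1597143 + 676*(-19 + 676*(-25412184))) = -5762559/(1597143 + 676*(-19 - 17178636384)) = -5762559/(1597143 + 676*(-17178636403)) = -5762559/(1597143 - 11612758208428) = -5762559/(-11612756611285) = -5762559*(-1/11612756611285) = 5762559/11612756611285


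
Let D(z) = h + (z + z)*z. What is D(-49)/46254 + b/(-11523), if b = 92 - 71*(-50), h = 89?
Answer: -37366025/177661614 ≈ -0.21032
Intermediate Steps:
b = 3642 (b = 92 + 3550 = 3642)
D(z) = 89 + 2*z² (D(z) = 89 + (z + z)*z = 89 + (2*z)*z = 89 + 2*z²)
D(-49)/46254 + b/(-11523) = (89 + 2*(-49)²)/46254 + 3642/(-11523) = (89 + 2*2401)*(1/46254) + 3642*(-1/11523) = (89 + 4802)*(1/46254) - 1214/3841 = 4891*(1/46254) - 1214/3841 = 4891/46254 - 1214/3841 = -37366025/177661614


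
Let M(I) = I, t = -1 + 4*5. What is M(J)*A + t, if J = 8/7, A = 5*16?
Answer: 773/7 ≈ 110.43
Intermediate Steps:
t = 19 (t = -1 + 20 = 19)
A = 80
J = 8/7 (J = 8*(1/7) = 8/7 ≈ 1.1429)
M(J)*A + t = (8/7)*80 + 19 = 640/7 + 19 = 773/7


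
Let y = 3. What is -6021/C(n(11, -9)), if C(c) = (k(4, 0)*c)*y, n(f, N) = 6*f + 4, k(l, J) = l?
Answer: -2007/280 ≈ -7.1679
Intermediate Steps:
n(f, N) = 4 + 6*f
C(c) = 12*c (C(c) = (4*c)*3 = 12*c)
-6021/C(n(11, -9)) = -6021*1/(12*(4 + 6*11)) = -6021*1/(12*(4 + 66)) = -6021/(12*70) = -6021/840 = -6021*1/840 = -2007/280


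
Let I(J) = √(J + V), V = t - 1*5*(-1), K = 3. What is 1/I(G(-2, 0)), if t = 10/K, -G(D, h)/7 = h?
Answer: √3/5 ≈ 0.34641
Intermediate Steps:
G(D, h) = -7*h
t = 10/3 ≈ 3.3333
V = 25/3 (V = 10/3 - 1*5*(-1) = 10/3 - 5*(-1) = 10/3 - 1*(-5) = 10/3 + 5 = 25/3 ≈ 8.3333)
I(J) = √(25/3 + J) (I(J) = √(J + 25/3) = √(25/3 + J))
1/I(G(-2, 0)) = 1/(√(75 + 9*(-7*0))/3) = 1/(√(75 + 9*0)/3) = 1/(√(75 + 0)/3) = 1/(√75/3) = 1/((5*√3)/3) = 1/(5*√3/3) = √3/5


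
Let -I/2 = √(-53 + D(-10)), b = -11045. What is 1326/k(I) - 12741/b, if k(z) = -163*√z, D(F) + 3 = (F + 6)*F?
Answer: -3169269/3600670 - 663*I/326 ≈ -0.88019 - 2.0337*I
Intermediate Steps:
D(F) = -3 + F*(6 + F) (D(F) = -3 + (F + 6)*F = -3 + (6 + F)*F = -3 + F*(6 + F))
I = -8*I (I = -2*√(-53 + (-3 + (-10)² + 6*(-10))) = -2*√(-53 + (-3 + 100 - 60)) = -2*√(-53 + 37) = -8*I ≈ -8.0*I)
1326/k(I) - 12741/b = 1326/((-163*2*(1 - I))) - 12741/(-11045) = 1326/((-326*(1 - I))) - 12741*(-1/11045) = 1326/((-326*(1 - I))) + 12741/11045 = 1326*(-1/652 - I/652) + 12741/11045 = (-663/326 - 663*I/326) + 12741/11045 = -3169269/3600670 - 663*I/326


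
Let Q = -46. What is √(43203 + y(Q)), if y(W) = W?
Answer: √43157 ≈ 207.74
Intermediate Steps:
√(43203 + y(Q)) = √(43203 - 46) = √43157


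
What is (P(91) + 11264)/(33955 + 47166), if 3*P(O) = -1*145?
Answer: 33647/243363 ≈ 0.13826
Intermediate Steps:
P(O) = -145/3 (P(O) = (-1*145)/3 = (1/3)*(-145) = -145/3)
(P(91) + 11264)/(33955 + 47166) = (-145/3 + 11264)/(33955 + 47166) = (33647/3)/81121 = (33647/3)*(1/81121) = 33647/243363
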